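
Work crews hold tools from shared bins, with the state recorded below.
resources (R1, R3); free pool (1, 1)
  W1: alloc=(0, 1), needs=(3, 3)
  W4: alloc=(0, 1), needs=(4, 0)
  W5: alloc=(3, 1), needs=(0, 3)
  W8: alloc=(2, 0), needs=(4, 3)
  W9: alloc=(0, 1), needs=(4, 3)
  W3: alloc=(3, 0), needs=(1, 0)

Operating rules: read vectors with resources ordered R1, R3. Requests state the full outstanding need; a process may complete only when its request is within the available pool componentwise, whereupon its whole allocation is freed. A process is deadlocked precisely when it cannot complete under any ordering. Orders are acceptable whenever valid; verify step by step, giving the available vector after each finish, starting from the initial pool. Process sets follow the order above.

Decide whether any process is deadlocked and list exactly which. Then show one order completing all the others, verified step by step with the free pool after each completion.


The deadlocked set is W1, W5, W8 and W9.
Key observation: once W3, W4 finish, the pool peaks at (4, 2) — and every remaining process still needs more R3 than that.
The rest can finish in the order W3, W4. Check, step by step:
  pool = (1, 1)
  W3: need (1, 0) fits (1, 1); releases (3, 0), pool now (4, 1)
  W4: need (4, 0) fits (4, 1); releases (0, 1), pool now (4, 2)
The stuck group stays short no matter what:
  W1 cannot run: need (3, 3) vs free (4, 2) (insufficient R3)
  W5 cannot run: need (0, 3) vs free (4, 2) (insufficient R3)
  W8 cannot run: need (4, 3) vs free (4, 2) (insufficient R3)
  W9 cannot run: need (4, 3) vs free (4, 2) (insufficient R3)


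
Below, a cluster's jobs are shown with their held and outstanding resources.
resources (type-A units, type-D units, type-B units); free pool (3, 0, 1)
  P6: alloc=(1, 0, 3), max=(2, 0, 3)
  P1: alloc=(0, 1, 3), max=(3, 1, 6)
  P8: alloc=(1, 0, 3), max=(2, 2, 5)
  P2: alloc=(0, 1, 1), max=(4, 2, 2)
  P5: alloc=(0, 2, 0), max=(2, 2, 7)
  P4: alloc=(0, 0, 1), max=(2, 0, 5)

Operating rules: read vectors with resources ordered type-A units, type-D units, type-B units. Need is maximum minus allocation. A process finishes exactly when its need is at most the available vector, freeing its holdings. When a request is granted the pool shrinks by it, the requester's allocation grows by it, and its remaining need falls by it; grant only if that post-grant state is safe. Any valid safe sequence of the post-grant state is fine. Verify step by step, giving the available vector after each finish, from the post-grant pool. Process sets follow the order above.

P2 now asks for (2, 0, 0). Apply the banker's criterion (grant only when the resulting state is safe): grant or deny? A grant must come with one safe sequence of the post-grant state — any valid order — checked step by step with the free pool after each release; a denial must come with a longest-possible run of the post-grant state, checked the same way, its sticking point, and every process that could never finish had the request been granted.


DENY: after the grant no complete ordering would exist.
Key observation: after P6, P4 the pool peaks at (2, 0, 5), and each blocked process is short somewhere: P1 on type-A units; P8 on type-D units; P2 on type-D units; P5 on type-B units.
After a pretend grant, a maximal execution: P6, P4 — then nothing else fits. Verifying each step:
  pool = (1, 0, 1)
  P6: need (1, 0, 0) fits (1, 0, 1); releases (1, 0, 3), pool now (2, 0, 4)
  P4: need (2, 0, 4) fits (2, 0, 4); releases (0, 0, 1), pool now (2, 0, 5)
  blocked: P1 wants (3, 0, 3), pool (2, 0, 5) — not enough type-A units
  blocked: P8 wants (1, 2, 2), pool (2, 0, 5) — not enough type-D units
  blocked: P2 wants (2, 1, 1), pool (2, 0, 5) — not enough type-D units
  blocked: P5 wants (2, 0, 7), pool (2, 0, 5) — not enough type-B units
Post-grant, the permanently blocked set is P1, P8, P2 and P5.


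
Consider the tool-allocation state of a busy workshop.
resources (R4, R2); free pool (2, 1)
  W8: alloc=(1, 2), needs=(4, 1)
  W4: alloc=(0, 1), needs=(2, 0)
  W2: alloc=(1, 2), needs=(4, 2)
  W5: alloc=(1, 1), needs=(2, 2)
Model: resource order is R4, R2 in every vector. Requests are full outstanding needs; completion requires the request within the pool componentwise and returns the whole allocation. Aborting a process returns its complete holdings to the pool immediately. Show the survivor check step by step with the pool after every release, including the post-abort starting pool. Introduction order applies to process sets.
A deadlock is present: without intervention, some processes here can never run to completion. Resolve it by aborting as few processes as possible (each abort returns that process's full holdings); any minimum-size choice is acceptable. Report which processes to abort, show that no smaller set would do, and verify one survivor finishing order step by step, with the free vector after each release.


Abort W2.
Key observation: W8 could never have finished before the abort; with (1, 2) returned by W2, it fits at step 3.
Minimality: the empty abort set fails — the state is deadlocked as it stands.
The survivors complete as W5, W4, W8. Walking it through (starting from the post-abort pool):
  pool = (3, 3)
  run W5 (needs (2, 2), free (3, 3)); after release of (1, 1) the pool is (4, 4)
  run W4 (needs (2, 0), free (4, 4)); after release of (0, 1) the pool is (4, 5)
  run W8 (needs (4, 1), free (4, 5)); after release of (1, 2) the pool is (5, 7)


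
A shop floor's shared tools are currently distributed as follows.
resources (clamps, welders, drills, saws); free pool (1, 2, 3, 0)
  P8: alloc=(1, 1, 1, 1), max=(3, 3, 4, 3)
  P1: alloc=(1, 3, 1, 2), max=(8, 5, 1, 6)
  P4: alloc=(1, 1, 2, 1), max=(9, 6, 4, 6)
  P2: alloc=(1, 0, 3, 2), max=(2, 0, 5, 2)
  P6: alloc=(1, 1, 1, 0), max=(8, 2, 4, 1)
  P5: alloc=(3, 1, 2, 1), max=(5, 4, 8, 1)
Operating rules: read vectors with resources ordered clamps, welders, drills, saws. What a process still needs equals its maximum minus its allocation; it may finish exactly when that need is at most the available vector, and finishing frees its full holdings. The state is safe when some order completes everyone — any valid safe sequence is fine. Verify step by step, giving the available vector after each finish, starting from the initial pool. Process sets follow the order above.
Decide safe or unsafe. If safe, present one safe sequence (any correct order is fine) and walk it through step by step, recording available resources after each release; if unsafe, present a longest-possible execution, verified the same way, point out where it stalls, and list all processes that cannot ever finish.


UNSAFE.
Key observation: after P2, P8, P5 complete, (6, 4, 9, 4) is the best the pool ever gets, yet each leftover process wants more clamps.
The run P2, P8, P5 cannot be extended any further. Step-by-step check:
  pool = (1, 2, 3, 0)
  run P2 (needs (1, 0, 2, 0), free (1, 2, 3, 0)); after release of (1, 0, 3, 2) the pool is (2, 2, 6, 2)
  run P8 (needs (2, 2, 3, 2), free (2, 2, 6, 2)); after release of (1, 1, 1, 1) the pool is (3, 3, 7, 3)
  run P5 (needs (2, 3, 6, 0), free (3, 3, 7, 3)); after release of (3, 1, 2, 1) the pool is (6, 4, 9, 4)
  blocked: P1 wants (7, 2, 0, 4), pool (6, 4, 9, 4) — not enough clamps
  blocked: P4 wants (8, 5, 2, 5), pool (6, 4, 9, 4) — not enough clamps, welders and saws
  blocked: P6 wants (7, 1, 3, 1), pool (6, 4, 9, 4) — not enough clamps
Never able to finish: P1, P4 and P6.


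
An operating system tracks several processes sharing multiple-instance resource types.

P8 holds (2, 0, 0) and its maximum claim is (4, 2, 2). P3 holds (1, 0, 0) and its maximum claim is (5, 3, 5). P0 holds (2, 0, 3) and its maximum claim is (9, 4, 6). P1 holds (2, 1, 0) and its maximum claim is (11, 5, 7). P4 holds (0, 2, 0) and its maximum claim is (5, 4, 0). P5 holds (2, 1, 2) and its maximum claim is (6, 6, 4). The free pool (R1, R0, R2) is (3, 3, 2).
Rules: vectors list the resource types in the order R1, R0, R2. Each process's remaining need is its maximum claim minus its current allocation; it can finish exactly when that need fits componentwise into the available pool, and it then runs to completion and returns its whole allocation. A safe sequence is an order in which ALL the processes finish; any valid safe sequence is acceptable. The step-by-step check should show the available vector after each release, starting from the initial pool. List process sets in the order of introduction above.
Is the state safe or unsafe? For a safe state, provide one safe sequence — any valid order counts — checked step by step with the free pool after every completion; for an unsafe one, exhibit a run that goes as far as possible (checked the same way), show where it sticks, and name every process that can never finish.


SAFE — a valid safe sequence is P8, P4, P5, P0, P3, P1.
Key observation: at P8 the run first touches a limit — (2, 2, 2) against (3, 3, 2), exact on a resource it actually requests.
Step-by-step check:
  pool = (3, 3, 2)
  run P8 (needs (2, 2, 2), free (3, 3, 2)); after release of (2, 0, 0) the pool is (5, 3, 2)
  run P4 (needs (5, 2, 0), free (5, 3, 2)); after release of (0, 2, 0) the pool is (5, 5, 2)
  run P5 (needs (4, 5, 2), free (5, 5, 2)); after release of (2, 1, 2) the pool is (7, 6, 4)
  run P0 (needs (7, 4, 3), free (7, 6, 4)); after release of (2, 0, 3) the pool is (9, 6, 7)
  run P3 (needs (4, 3, 5), free (9, 6, 7)); after release of (1, 0, 0) the pool is (10, 6, 7)
  run P1 (needs (9, 4, 7), free (10, 6, 7)); after release of (2, 1, 0) the pool is (12, 7, 7)


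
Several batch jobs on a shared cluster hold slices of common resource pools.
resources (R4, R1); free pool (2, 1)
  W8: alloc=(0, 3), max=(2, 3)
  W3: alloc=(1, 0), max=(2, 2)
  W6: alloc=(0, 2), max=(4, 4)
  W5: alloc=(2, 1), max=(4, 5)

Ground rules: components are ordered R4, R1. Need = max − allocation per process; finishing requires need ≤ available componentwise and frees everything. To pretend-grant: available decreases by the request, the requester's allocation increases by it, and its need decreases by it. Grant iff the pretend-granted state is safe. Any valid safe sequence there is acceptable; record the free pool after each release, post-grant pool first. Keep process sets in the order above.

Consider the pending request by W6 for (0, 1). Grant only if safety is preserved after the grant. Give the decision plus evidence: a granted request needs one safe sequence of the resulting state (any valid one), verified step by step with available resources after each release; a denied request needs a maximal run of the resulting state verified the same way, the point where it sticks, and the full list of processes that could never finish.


DENY — the pretend-granted state is unsafe.
Key observation: after W8, W3 the pool peaks at (3, 3), and each blocked process is short somewhere: W6 on R4; W5 on R1.
Pretend the grant happened; the run W8, W3 goes as far as possible. Step-by-step check:
  pool = (2, 0)
  run W8 (needs (2, 0), free (2, 0)); after release of (0, 3) the pool is (2, 3)
  run W3 (needs (1, 2), free (2, 3)); after release of (1, 0) the pool is (3, 3)
  W6 still needs (4, 1) but only (3, 3) is free — short on R4
  W5 still needs (2, 4) but only (3, 3) is free — short on R1
Processes that could never finish after the grant: W6 and W5.


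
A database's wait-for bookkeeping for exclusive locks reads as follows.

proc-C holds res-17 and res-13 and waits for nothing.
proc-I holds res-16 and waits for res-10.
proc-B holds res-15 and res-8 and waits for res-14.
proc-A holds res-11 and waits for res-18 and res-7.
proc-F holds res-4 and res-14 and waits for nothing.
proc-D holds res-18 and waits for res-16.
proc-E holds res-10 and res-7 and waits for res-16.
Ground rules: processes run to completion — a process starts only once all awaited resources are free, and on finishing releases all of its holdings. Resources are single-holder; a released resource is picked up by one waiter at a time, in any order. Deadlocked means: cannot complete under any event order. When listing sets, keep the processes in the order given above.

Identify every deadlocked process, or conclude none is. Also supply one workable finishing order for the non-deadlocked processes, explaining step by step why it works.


Deadlocked: proc-I, proc-A, proc-D and proc-E.
Key observation: the wait chain closes on itself along proc-I -> proc-E -> proc-I; proc-A and proc-D wait into the deadlock from upstream.
One completion order for the rest: proc-C, proc-F, proc-B.
Check, step by step:
  proc-C: no waits; runs immediately, freeing res-17 and res-13
  proc-F: no waits; runs immediately, freeing res-4 and res-14
  proc-B waits on res-14 — all released -> runs and releases res-15 and res-8


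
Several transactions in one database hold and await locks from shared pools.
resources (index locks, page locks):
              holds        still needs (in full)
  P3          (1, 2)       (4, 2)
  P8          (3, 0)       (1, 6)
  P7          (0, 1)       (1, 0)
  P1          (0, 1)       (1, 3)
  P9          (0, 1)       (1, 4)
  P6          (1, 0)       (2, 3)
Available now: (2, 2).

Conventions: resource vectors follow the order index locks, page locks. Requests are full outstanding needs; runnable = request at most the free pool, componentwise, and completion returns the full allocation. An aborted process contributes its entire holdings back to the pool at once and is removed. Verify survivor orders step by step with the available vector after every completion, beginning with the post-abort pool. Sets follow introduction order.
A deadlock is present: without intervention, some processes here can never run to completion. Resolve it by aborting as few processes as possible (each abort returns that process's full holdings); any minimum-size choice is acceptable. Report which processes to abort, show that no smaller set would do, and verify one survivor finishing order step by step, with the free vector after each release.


Minimum abort set: P8.
Key observation: P3 could never have finished before the abort; with (3, 0) returned by P8, it fits at step 4.
No smaller set exists: with zero aborts the deadlock remains.
One survivor order: P7, P1, P6, P3, P9. Check, step by step (post-abort pool first):
  pool = (5, 2)
  run P7 (needs (1, 0), free (5, 2)); after release of (0, 1) the pool is (5, 3)
  run P1 (needs (1, 3), free (5, 3)); after release of (0, 1) the pool is (5, 4)
  run P6 (needs (2, 3), free (5, 4)); after release of (1, 0) the pool is (6, 4)
  run P3 (needs (4, 2), free (6, 4)); after release of (1, 2) the pool is (7, 6)
  run P9 (needs (1, 4), free (7, 6)); after release of (0, 1) the pool is (7, 7)


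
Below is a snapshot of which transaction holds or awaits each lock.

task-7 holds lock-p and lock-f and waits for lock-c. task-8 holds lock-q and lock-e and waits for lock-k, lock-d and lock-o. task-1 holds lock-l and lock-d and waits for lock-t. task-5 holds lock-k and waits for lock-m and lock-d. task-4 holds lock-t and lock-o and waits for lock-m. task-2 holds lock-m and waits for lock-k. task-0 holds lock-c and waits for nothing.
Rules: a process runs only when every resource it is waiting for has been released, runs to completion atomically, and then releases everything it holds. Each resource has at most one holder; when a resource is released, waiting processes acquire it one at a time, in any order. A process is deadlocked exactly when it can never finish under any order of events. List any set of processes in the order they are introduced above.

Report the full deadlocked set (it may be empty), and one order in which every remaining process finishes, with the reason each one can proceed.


The deadlocked set is task-8, task-1, task-5, task-4 and task-2.
Key observation: task-1 -> task-4 -> task-2 -> task-5 -> task-1 is a circular wait — nothing in it can go first; task-8 waits into the deadlock from upstream.
One completion order for the rest: task-0, task-7.
Verifying each step:
  run task-0 (it waits on nothing); releases lock-c
  task-7: everything it awaited (lock-c) is free; runs, freeing lock-p and lock-f


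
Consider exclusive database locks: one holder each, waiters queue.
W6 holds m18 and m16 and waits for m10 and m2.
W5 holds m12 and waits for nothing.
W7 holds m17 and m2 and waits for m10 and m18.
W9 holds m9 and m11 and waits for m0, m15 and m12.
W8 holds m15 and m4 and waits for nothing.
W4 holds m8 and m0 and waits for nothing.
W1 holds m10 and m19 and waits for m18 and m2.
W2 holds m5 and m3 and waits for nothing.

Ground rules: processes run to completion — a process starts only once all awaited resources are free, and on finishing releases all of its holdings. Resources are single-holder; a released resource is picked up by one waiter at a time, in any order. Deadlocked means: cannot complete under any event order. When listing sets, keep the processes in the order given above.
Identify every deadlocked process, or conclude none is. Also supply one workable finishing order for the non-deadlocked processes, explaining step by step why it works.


The deadlocked set is W6, W7 and W1.
Key observation: the knot is the closed ring of waits W6 -> W7 -> W6; W1 is caught in further circular waits.
A valid finishing order for the others: W5, W2, W8, W4, W9.
Verifying each step:
  run W5 (it waits on nothing); releases m12
  run W2 (it waits on nothing); releases m5 and m3
  run W8 (it waits on nothing); releases m15 and m4
  run W4 (it waits on nothing); releases m8 and m0
  run W9 (all its waits — m0, m15 and m12 — are resolved); releases m9 and m11


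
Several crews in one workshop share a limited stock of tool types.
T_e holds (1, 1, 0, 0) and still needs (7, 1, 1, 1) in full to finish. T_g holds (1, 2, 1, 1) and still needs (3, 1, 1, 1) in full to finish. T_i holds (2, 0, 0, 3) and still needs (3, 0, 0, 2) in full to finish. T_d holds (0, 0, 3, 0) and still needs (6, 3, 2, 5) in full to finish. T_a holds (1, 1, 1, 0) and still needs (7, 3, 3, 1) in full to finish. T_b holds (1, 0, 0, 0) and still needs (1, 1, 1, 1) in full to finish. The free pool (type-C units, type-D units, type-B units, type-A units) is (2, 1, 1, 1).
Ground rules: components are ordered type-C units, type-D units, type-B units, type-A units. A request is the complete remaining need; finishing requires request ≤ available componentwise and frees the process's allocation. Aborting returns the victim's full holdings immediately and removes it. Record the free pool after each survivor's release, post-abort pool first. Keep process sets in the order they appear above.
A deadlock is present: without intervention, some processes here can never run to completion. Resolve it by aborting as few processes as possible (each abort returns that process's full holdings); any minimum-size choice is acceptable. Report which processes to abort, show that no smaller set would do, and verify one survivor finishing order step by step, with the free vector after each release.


Abort T_e.
Key observation: aborting T_e returns (1, 1, 0, 0), and T_a — hopeless before — runs at step 5 with the returned capacity in the pool.
Why nothing smaller works: aborting no one leaves the state deadlocked as given.
The survivors complete as T_g, T_i, T_d, T_b, T_a. Verifying each step (starting from the post-abort pool):
  pool = (3, 2, 1, 1)
  T_g: need (3, 1, 1, 1) fits (3, 2, 1, 1); releases (1, 2, 1, 1), pool now (4, 4, 2, 2)
  T_i: need (3, 0, 0, 2) fits (4, 4, 2, 2); releases (2, 0, 0, 3), pool now (6, 4, 2, 5)
  T_d: need (6, 3, 2, 5) fits (6, 4, 2, 5); releases (0, 0, 3, 0), pool now (6, 4, 5, 5)
  T_b: need (1, 1, 1, 1) fits (6, 4, 5, 5); releases (1, 0, 0, 0), pool now (7, 4, 5, 5)
  T_a: need (7, 3, 3, 1) fits (7, 4, 5, 5); releases (1, 1, 1, 0), pool now (8, 5, 6, 5)


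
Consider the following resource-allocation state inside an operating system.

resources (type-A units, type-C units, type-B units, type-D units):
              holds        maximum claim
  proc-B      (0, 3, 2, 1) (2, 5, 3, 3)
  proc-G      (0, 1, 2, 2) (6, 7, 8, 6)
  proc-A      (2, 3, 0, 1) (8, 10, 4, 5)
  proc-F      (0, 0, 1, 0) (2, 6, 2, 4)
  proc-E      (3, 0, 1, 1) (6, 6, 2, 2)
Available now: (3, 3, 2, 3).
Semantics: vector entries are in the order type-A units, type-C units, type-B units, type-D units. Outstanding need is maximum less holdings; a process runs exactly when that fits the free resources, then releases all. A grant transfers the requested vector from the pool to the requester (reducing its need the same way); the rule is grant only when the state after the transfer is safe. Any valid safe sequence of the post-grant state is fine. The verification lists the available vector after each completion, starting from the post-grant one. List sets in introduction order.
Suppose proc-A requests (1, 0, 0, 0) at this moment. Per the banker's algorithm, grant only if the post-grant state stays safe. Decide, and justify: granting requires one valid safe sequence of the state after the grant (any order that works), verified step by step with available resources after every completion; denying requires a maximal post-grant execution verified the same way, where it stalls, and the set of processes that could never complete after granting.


DENY — the pretend-granted state is unsafe.
Key observation: once proc-B, proc-F finish, the pool peaks at (2, 6, 5, 4) — and every remaining process still needs more type-A units than that.
Pretend the grant happened; the run proc-B, proc-F goes as far as possible. Walking it through:
  pool = (2, 3, 2, 3)
  run proc-B (needs (2, 2, 1, 2), free (2, 3, 2, 3)); after release of (0, 3, 2, 1) the pool is (2, 6, 4, 4)
  run proc-F (needs (2, 6, 1, 4), free (2, 6, 4, 4)); after release of (0, 0, 1, 0) the pool is (2, 6, 5, 4)
  proc-G cannot run: need (6, 6, 6, 4) vs free (2, 6, 5, 4) (insufficient type-A units and type-B units)
  proc-A cannot run: need (5, 7, 4, 4) vs free (2, 6, 5, 4) (insufficient type-A units and type-C units)
  proc-E cannot run: need (3, 6, 1, 1) vs free (2, 6, 5, 4) (insufficient type-A units)
Post-grant, the permanently blocked set is proc-G, proc-A and proc-E.


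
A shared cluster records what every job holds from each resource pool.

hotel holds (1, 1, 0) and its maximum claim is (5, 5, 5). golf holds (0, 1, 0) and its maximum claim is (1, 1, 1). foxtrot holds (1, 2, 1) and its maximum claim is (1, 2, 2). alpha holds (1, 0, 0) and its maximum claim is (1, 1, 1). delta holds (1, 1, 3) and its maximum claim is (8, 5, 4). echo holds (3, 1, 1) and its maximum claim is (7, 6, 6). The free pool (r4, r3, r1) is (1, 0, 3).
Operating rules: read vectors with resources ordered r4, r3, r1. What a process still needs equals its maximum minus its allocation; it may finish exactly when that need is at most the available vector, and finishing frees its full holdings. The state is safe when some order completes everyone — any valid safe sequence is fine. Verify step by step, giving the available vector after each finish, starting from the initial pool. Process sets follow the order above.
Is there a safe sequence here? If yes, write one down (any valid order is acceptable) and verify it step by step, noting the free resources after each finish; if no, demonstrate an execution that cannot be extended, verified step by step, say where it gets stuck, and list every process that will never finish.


UNSAFE.
Key observation: even finishing golf, alpha, foxtrot leaves just (3, 3, 4) free — too little r4 for any of the remaining processes.
The run golf, alpha, foxtrot cannot be extended any further. Verifying each step:
  pool = (1, 0, 3)
  golf: need (1, 0, 1) fits (1, 0, 3); releases (0, 1, 0), pool now (1, 1, 3)
  alpha: need (0, 1, 1) fits (1, 1, 3); releases (1, 0, 0), pool now (2, 1, 3)
  foxtrot: need (0, 0, 1) fits (2, 1, 3); releases (1, 2, 1), pool now (3, 3, 4)
  hotel cannot run: need (4, 4, 5) vs free (3, 3, 4) (insufficient r4, r3 and r1)
  delta cannot run: need (7, 4, 1) vs free (3, 3, 4) (insufficient r4 and r3)
  echo cannot run: need (4, 5, 5) vs free (3, 3, 4) (insufficient r4, r3 and r1)
Permanently blocked: hotel, delta and echo.


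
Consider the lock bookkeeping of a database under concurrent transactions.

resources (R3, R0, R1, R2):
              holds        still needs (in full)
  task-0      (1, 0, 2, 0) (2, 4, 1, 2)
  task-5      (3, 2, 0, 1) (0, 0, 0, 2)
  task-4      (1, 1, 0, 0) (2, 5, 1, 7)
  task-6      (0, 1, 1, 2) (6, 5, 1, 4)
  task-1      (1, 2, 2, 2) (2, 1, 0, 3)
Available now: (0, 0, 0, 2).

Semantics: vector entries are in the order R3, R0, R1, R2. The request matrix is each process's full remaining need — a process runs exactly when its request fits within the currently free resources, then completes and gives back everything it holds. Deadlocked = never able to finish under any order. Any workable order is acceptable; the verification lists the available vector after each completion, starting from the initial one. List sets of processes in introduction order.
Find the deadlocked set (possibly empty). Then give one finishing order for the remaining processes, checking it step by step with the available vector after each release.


The deadlocked set is task-4 and task-6.
Key observation: once task-5, task-1, task-0 finish, the pool peaks at (5, 4, 4, 5) — and every remaining process still needs more R0 than that.
One completion order for the rest: task-5, task-1, task-0. Verifying each step:
  pool = (0, 0, 0, 2)
  run task-5 (needs (0, 0, 0, 2), free (0, 0, 0, 2)); after release of (3, 2, 0, 1) the pool is (3, 2, 0, 3)
  run task-1 (needs (2, 1, 0, 3), free (3, 2, 0, 3)); after release of (1, 2, 2, 2) the pool is (4, 4, 2, 5)
  run task-0 (needs (2, 4, 1, 2), free (4, 4, 2, 5)); after release of (1, 0, 2, 0) the pool is (5, 4, 4, 5)
The blocked processes can never fit:
  blocked: task-4 wants (2, 5, 1, 7), pool (5, 4, 4, 5) — not enough R0 and R2
  blocked: task-6 wants (6, 5, 1, 4), pool (5, 4, 4, 5) — not enough R3 and R0


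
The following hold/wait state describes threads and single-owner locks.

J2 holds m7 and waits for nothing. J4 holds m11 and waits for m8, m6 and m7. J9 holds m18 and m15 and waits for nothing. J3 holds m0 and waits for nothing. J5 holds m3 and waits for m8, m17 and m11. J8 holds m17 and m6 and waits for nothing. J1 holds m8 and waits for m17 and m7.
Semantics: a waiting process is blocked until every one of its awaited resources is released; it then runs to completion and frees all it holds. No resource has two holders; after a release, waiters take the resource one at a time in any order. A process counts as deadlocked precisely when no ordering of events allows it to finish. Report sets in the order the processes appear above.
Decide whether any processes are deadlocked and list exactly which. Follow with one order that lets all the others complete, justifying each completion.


No process is deadlocked.
Key observation: the wait graph is acyclic; completion cascades from the unblocked processes through everyone else.
One completion order for the rest: J8, J2, J1, J3, J4, J9, J5.
Step-by-step check:
  run J8 (it waits on nothing); releases m17 and m6
  run J2 (it waits on nothing); releases m7
  J1: everything it awaited (m17 and m7) is free; runs, freeing m8
  run J3 (it waits on nothing); releases m0
  J4: everything it awaited (m8, m6 and m7) is free; runs, freeing m11
  run J9 (it waits on nothing); releases m18 and m15
  J5: everything it awaited (m8, m17 and m11) is free; runs, freeing m3


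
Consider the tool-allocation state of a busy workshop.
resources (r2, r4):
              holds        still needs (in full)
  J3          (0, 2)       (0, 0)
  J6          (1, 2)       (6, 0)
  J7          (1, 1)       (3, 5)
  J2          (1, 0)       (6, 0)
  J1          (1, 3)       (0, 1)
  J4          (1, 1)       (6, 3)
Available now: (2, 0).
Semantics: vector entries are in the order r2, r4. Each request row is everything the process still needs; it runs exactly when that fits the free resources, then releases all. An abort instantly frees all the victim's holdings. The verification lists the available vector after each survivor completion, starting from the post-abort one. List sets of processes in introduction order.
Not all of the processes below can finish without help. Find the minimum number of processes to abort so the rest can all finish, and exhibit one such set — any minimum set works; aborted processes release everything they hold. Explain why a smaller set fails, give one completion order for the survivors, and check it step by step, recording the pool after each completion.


Minimum abort set: J2 and J4.
Key observation: no ordering could ever have run J6 before the abort of J2 and J4; with (2, 1) back in the pool it fits at step 4.
Why nothing smaller works — every single abort fails: J3 alone leaves J6 blocked (short on r2); J6 alone leaves J2 blocked (short on r2); J7 alone leaves J6 blocked (short on r2); J2 alone leaves J6 blocked (short on r2); J1 alone leaves J6 blocked (short on r2); J4 alone leaves J6 blocked (short on r2).
One survivor order: J1, J3, J7, J6. Step-by-step check (post-abort pool first):
  pool = (4, 1)
  J1: need (0, 1) fits (4, 1); releases (1, 3), pool now (5, 4)
  J3: need (0, 0) fits (5, 4); releases (0, 2), pool now (5, 6)
  J7: need (3, 5) fits (5, 6); releases (1, 1), pool now (6, 7)
  J6: need (6, 0) fits (6, 7); releases (1, 2), pool now (7, 9)


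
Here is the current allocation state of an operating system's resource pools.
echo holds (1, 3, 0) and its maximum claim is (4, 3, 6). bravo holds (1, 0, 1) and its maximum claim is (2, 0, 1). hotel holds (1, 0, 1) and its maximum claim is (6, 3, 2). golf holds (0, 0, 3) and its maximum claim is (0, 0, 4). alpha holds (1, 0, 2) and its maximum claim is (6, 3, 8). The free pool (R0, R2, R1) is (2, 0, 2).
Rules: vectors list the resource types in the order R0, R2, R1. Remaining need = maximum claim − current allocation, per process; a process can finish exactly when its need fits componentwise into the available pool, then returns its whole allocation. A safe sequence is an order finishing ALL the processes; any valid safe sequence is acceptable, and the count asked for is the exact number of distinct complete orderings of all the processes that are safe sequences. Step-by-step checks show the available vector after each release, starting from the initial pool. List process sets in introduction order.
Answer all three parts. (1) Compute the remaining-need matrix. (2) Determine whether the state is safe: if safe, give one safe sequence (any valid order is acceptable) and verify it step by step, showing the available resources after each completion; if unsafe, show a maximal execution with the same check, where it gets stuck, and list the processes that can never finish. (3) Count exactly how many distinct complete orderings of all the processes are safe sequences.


(1) Outstanding need per process (order R0, R2, R1):
  echo: (3, 0, 6)
  bravo: (1, 0, 0)
  hotel: (5, 3, 1)
  golf: (0, 0, 1)
  alpha: (5, 3, 6)
(2) UNSAFE — no complete ordering exists.
Key observation: the pool after bravo, golf, echo is (4, 3, 6); every surviving request exceeds it in R0, so progress ends there.
Going as far as possible: bravo, golf, echo; after that, nothing fits. Verifying each step:
  pool = (2, 0, 2)
  run bravo (needs (1, 0, 0), free (2, 0, 2)); after release of (1, 0, 1) the pool is (3, 0, 3)
  run golf (needs (0, 0, 1), free (3, 0, 3)); after release of (0, 0, 3) the pool is (3, 0, 6)
  run echo (needs (3, 0, 6), free (3, 0, 6)); after release of (1, 3, 0) the pool is (4, 3, 6)
  blocked: hotel wants (5, 3, 1), pool (4, 3, 6) — not enough R0
  blocked: alpha wants (5, 3, 6), pool (4, 3, 6) — not enough R0
Never able to finish: hotel and alpha.
(3) Exactly 0 of the possible complete orderings are safe sequences.


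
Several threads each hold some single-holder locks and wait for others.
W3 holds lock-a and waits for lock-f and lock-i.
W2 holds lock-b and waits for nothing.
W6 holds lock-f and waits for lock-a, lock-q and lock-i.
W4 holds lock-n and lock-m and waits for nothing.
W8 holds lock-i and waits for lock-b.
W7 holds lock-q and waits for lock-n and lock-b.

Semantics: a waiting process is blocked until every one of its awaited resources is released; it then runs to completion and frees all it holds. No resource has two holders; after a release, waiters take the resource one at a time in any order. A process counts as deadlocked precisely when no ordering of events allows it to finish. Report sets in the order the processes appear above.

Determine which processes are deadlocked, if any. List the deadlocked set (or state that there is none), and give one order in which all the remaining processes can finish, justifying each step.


Deadlocked set: W3 and W6.
Key observation: nobody on the ring W3 -> W6 -> W3 can start until another member finishes, which never happens; no other process is dragged down with it.
One completion order for the rest: W2, W4, W7, W8.
Check, step by step:
  W2 waits on nothing -> runs at once and releases lock-b
  W4 waits on nothing -> runs at once and releases lock-n and lock-m
  run W7 (all its waits — lock-n and lock-b — are resolved); releases lock-q
  run W8 (all its waits — lock-b — are resolved); releases lock-i


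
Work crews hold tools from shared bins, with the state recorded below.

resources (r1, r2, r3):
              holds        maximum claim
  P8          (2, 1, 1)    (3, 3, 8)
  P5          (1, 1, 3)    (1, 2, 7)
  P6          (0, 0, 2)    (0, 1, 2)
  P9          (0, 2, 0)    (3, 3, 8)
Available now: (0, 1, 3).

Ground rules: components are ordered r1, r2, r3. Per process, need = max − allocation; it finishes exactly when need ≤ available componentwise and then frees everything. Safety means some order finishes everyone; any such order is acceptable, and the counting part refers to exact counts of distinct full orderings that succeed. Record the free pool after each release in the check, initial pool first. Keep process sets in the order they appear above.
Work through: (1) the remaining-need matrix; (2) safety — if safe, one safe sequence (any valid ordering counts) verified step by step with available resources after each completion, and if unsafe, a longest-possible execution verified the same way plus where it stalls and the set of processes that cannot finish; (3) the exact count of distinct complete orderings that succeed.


(1) Outstanding need per process (order r1, r2, r3):
  P8: (1, 2, 7)
  P5: (0, 1, 4)
  P6: (0, 1, 0)
  P9: (3, 1, 8)
(2) SAFE, for example via the order P6, P5, P8, P9.
Key observation: P6 marks the first exact bind of the order: its need (0, 1, 0) fits the free (0, 1, 3) with zero slack on a requested resource.
Step-by-step check:
  pool = (0, 1, 3)
  P6: need (0, 1, 0) fits (0, 1, 3); releases (0, 0, 2), pool now (0, 1, 5)
  P5: need (0, 1, 4) fits (0, 1, 5); releases (1, 1, 3), pool now (1, 2, 8)
  P8: need (1, 2, 7) fits (1, 2, 8); releases (2, 1, 1), pool now (3, 3, 9)
  P9: need (3, 1, 8) fits (3, 3, 9); releases (0, 2, 0), pool now (3, 5, 9)
(3) Exactly 1 of the possible complete orderings is a safe sequence.


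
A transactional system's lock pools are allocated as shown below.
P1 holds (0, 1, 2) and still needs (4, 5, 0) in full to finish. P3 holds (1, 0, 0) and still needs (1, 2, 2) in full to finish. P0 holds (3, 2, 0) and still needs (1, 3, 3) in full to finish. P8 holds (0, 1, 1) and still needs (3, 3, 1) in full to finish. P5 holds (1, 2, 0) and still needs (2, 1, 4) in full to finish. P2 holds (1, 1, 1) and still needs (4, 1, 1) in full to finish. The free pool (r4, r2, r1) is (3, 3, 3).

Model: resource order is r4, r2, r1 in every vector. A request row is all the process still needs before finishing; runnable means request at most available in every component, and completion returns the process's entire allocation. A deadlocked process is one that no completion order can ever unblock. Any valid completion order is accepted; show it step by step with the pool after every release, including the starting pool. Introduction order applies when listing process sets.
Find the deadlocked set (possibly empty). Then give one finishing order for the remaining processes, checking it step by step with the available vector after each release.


Nothing here is deadlocked.
Key observation: P8 leads a chain of completions in which each release enables another process.
One completion order for the rest: P8, P3, P5, P1, P0, P2. Check, step by step:
  pool = (3, 3, 3)
  run P8 (needs (3, 3, 1), free (3, 3, 3)); after release of (0, 1, 1) the pool is (3, 4, 4)
  run P3 (needs (1, 2, 2), free (3, 4, 4)); after release of (1, 0, 0) the pool is (4, 4, 4)
  run P5 (needs (2, 1, 4), free (4, 4, 4)); after release of (1, 2, 0) the pool is (5, 6, 4)
  run P1 (needs (4, 5, 0), free (5, 6, 4)); after release of (0, 1, 2) the pool is (5, 7, 6)
  run P0 (needs (1, 3, 3), free (5, 7, 6)); after release of (3, 2, 0) the pool is (8, 9, 6)
  run P2 (needs (4, 1, 1), free (8, 9, 6)); after release of (1, 1, 1) the pool is (9, 10, 7)


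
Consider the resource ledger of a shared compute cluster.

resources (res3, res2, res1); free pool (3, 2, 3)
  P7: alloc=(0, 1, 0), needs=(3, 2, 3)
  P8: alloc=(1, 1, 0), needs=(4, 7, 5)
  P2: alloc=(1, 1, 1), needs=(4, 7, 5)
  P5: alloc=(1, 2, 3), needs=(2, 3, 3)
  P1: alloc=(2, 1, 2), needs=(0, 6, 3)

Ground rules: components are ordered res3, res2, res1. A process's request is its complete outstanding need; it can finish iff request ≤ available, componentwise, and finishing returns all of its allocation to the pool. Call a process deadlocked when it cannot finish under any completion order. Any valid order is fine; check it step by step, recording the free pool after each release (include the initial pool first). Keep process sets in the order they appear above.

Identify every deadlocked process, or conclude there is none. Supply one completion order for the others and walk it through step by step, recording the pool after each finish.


Deadlocked: P8, P2 and P1.
Key observation: the pool after P7, P5 is (4, 5, 6); every surviving request exceeds it in res2, so progress ends there.
The rest can finish in the order P7, P5. Check, step by step:
  pool = (3, 2, 3)
  run P7 (needs (3, 2, 3), free (3, 2, 3)); after release of (0, 1, 0) the pool is (3, 3, 3)
  run P5 (needs (2, 3, 3), free (3, 3, 3)); after release of (1, 2, 3) the pool is (4, 5, 6)
The stuck group stays short no matter what:
  blocked: P8 wants (4, 7, 5), pool (4, 5, 6) — not enough res2
  blocked: P2 wants (4, 7, 5), pool (4, 5, 6) — not enough res2
  blocked: P1 wants (0, 6, 3), pool (4, 5, 6) — not enough res2


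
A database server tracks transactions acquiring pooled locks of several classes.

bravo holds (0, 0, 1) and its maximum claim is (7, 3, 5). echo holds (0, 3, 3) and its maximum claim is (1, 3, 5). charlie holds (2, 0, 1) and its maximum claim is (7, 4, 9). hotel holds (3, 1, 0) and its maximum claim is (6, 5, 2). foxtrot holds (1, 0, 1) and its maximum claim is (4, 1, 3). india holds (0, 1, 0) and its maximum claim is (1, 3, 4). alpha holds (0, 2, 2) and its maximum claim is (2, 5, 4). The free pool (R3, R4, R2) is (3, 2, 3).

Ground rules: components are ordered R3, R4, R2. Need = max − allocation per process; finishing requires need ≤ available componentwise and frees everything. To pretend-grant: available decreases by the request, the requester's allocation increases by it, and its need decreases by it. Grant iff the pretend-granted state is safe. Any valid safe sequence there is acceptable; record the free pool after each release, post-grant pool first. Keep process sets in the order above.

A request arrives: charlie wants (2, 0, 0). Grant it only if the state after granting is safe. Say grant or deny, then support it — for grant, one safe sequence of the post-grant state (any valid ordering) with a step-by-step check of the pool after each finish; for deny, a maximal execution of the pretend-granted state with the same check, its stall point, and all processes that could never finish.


DENY — the pretend-granted state is unsafe.
Key observation: no order helps: past echo, india, the free pool tops out at (1, 6, 6), below what each blocked process needs in R3.
Pretend the grant happened; the run echo, india goes as far as possible. Verifying each step:
  pool = (1, 2, 3)
  echo: need (1, 0, 2) fits (1, 2, 3); releases (0, 3, 3), pool now (1, 5, 6)
  india: need (1, 2, 4) fits (1, 5, 6); releases (0, 1, 0), pool now (1, 6, 6)
  bravo still needs (7, 3, 4) but only (1, 6, 6) is free — short on R3
  charlie still needs (3, 4, 8) but only (1, 6, 6) is free — short on R3 and R2
  hotel still needs (3, 4, 2) but only (1, 6, 6) is free — short on R3
  foxtrot still needs (3, 1, 2) but only (1, 6, 6) is free — short on R3
  alpha still needs (2, 3, 2) but only (1, 6, 6) is free — short on R3
Had the request been granted, bravo, charlie, hotel, foxtrot and alpha could never finish.
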